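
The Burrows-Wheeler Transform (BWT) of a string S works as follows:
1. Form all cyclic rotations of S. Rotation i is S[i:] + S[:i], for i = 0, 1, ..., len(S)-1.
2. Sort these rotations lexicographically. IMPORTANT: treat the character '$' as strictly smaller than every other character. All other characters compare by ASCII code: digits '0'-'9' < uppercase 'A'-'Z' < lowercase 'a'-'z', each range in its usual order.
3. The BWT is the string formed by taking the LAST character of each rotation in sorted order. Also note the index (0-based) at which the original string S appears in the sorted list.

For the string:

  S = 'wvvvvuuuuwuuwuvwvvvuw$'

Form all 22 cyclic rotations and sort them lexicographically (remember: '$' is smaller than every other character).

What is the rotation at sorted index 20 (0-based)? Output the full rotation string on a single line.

Answer: wvvvuw$wvvvvuuuuwuuwuv

Derivation:
All 22 rotations (rotation i = S[i:]+S[:i]):
  rot[0] = wvvvvuuuuwuuwuvwvvvuw$
  rot[1] = vvvvuuuuwuuwuvwvvvuw$w
  rot[2] = vvvuuuuwuuwuvwvvvuw$wv
  rot[3] = vvuuuuwuuwuvwvvvuw$wvv
  rot[4] = vuuuuwuuwuvwvvvuw$wvvv
  rot[5] = uuuuwuuwuvwvvvuw$wvvvv
  rot[6] = uuuwuuwuvwvvvuw$wvvvvu
  rot[7] = uuwuuwuvwvvvuw$wvvvvuu
  rot[8] = uwuuwuvwvvvuw$wvvvvuuu
  rot[9] = wuuwuvwvvvuw$wvvvvuuuu
  rot[10] = uuwuvwvvvuw$wvvvvuuuuw
  rot[11] = uwuvwvvvuw$wvvvvuuuuwu
  rot[12] = wuvwvvvuw$wvvvvuuuuwuu
  rot[13] = uvwvvvuw$wvvvvuuuuwuuw
  rot[14] = vwvvvuw$wvvvvuuuuwuuwu
  rot[15] = wvvvuw$wvvvvuuuuwuuwuv
  rot[16] = vvvuw$wvvvvuuuuwuuwuvw
  rot[17] = vvuw$wvvvvuuuuwuuwuvwv
  rot[18] = vuw$wvvvvuuuuwuuwuvwvv
  rot[19] = uw$wvvvvuuuuwuuwuvwvvv
  rot[20] = w$wvvvvuuuuwuuwuvwvvvu
  rot[21] = $wvvvvuuuuwuuwuvwvvvuw
Sorted (with $ < everything):
  sorted[0] = $wvvvvuuuuwuuwuvwvvvuw
  sorted[1] = uuuuwuuwuvwvvvuw$wvvvv
  sorted[2] = uuuwuuwuvwvvvuw$wvvvvu
  sorted[3] = uuwuuwuvwvvvuw$wvvvvuu
  sorted[4] = uuwuvwvvvuw$wvvvvuuuuw
  sorted[5] = uvwvvvuw$wvvvvuuuuwuuw
  sorted[6] = uw$wvvvvuuuuwuuwuvwvvv
  sorted[7] = uwuuwuvwvvvuw$wvvvvuuu
  sorted[8] = uwuvwvvvuw$wvvvvuuuuwu
  sorted[9] = vuuuuwuuwuvwvvvuw$wvvv
  sorted[10] = vuw$wvvvvuuuuwuuwuvwvv
  sorted[11] = vvuuuuwuuwuvwvvvuw$wvv
  sorted[12] = vvuw$wvvvvuuuuwuuwuvwv
  sorted[13] = vvvuuuuwuuwuvwvvvuw$wv
  sorted[14] = vvvuw$wvvvvuuuuwuuwuvw
  sorted[15] = vvvvuuuuwuuwuvwvvvuw$w
  sorted[16] = vwvvvuw$wvvvvuuuuwuuwu
  sorted[17] = w$wvvvvuuuuwuuwuvwvvvu
  sorted[18] = wuuwuvwvvvuw$wvvvvuuuu
  sorted[19] = wuvwvvvuw$wvvvvuuuuwuu
  sorted[20] = wvvvuw$wvvvvuuuuwuuwuv
  sorted[21] = wvvvvuuuuwuuwuvwvvvuw$
sorted[20] = wvvvuw$wvvvvuuuuwuuwuv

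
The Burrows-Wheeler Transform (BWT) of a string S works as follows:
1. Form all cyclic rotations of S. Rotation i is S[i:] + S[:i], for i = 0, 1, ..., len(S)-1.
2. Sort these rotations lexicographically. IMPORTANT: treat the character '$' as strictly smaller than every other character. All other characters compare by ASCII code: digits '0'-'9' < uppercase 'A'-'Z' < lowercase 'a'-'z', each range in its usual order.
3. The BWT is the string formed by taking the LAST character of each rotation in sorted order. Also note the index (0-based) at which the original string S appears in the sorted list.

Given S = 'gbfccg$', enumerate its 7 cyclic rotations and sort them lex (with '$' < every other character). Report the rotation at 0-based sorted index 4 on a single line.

All 7 rotations (rotation i = S[i:]+S[:i]):
  rot[0] = gbfccg$
  rot[1] = bfccg$g
  rot[2] = fccg$gb
  rot[3] = ccg$gbf
  rot[4] = cg$gbfc
  rot[5] = g$gbfcc
  rot[6] = $gbfccg
Sorted (with $ < everything):
  sorted[0] = $gbfccg
  sorted[1] = bfccg$g
  sorted[2] = ccg$gbf
  sorted[3] = cg$gbfc
  sorted[4] = fccg$gb
  sorted[5] = g$gbfcc
  sorted[6] = gbfccg$
sorted[4] = fccg$gb

Answer: fccg$gb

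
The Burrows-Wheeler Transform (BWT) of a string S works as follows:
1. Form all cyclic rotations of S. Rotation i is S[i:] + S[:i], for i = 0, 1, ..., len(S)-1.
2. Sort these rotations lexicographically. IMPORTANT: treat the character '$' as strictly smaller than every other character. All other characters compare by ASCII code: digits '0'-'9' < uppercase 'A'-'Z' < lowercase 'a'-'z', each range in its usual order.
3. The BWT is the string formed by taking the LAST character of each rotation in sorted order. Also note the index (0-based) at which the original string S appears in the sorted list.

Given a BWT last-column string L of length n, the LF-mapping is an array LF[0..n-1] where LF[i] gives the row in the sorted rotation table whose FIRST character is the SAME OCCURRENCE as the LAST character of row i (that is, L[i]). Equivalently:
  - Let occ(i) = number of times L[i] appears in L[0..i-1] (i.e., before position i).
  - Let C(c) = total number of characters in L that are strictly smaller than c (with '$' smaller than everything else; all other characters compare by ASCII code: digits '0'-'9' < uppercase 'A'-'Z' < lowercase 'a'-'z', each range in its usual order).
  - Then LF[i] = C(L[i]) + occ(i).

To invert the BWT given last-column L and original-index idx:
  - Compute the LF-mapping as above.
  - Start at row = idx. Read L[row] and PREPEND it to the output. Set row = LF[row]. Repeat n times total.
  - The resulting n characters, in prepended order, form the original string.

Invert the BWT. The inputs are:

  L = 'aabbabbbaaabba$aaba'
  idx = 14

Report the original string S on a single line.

Answer: baabbbaaababaabbaa$

Derivation:
LF mapping: 1 2 11 12 3 13 14 15 4 5 6 16 17 7 0 8 9 18 10
Walk LF starting at row 14, prepending L[row]:
  step 1: row=14, L[14]='$', prepend. Next row=LF[14]=0
  step 2: row=0, L[0]='a', prepend. Next row=LF[0]=1
  step 3: row=1, L[1]='a', prepend. Next row=LF[1]=2
  step 4: row=2, L[2]='b', prepend. Next row=LF[2]=11
  step 5: row=11, L[11]='b', prepend. Next row=LF[11]=16
  step 6: row=16, L[16]='a', prepend. Next row=LF[16]=9
  step 7: row=9, L[9]='a', prepend. Next row=LF[9]=5
  step 8: row=5, L[5]='b', prepend. Next row=LF[5]=13
  step 9: row=13, L[13]='a', prepend. Next row=LF[13]=7
  step 10: row=7, L[7]='b', prepend. Next row=LF[7]=15
  step 11: row=15, L[15]='a', prepend. Next row=LF[15]=8
  step 12: row=8, L[8]='a', prepend. Next row=LF[8]=4
  step 13: row=4, L[4]='a', prepend. Next row=LF[4]=3
  step 14: row=3, L[3]='b', prepend. Next row=LF[3]=12
  step 15: row=12, L[12]='b', prepend. Next row=LF[12]=17
  step 16: row=17, L[17]='b', prepend. Next row=LF[17]=18
  step 17: row=18, L[18]='a', prepend. Next row=LF[18]=10
  step 18: row=10, L[10]='a', prepend. Next row=LF[10]=6
  step 19: row=6, L[6]='b', prepend. Next row=LF[6]=14
Reversed output: baabbbaaababaabbaa$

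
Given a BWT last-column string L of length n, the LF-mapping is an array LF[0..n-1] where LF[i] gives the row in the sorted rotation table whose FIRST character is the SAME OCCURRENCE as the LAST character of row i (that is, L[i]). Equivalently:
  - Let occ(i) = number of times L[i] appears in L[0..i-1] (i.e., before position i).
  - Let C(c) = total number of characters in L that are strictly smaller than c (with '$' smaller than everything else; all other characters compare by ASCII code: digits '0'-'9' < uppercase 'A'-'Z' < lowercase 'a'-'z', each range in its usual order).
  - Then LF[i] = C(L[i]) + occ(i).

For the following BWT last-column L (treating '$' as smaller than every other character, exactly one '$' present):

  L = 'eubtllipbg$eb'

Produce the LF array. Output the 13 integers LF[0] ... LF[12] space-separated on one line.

Char counts: '$':1, 'b':3, 'e':2, 'g':1, 'i':1, 'l':2, 'p':1, 't':1, 'u':1
C (first-col start): C('$')=0, C('b')=1, C('e')=4, C('g')=6, C('i')=7, C('l')=8, C('p')=10, C('t')=11, C('u')=12
L[0]='e': occ=0, LF[0]=C('e')+0=4+0=4
L[1]='u': occ=0, LF[1]=C('u')+0=12+0=12
L[2]='b': occ=0, LF[2]=C('b')+0=1+0=1
L[3]='t': occ=0, LF[3]=C('t')+0=11+0=11
L[4]='l': occ=0, LF[4]=C('l')+0=8+0=8
L[5]='l': occ=1, LF[5]=C('l')+1=8+1=9
L[6]='i': occ=0, LF[6]=C('i')+0=7+0=7
L[7]='p': occ=0, LF[7]=C('p')+0=10+0=10
L[8]='b': occ=1, LF[8]=C('b')+1=1+1=2
L[9]='g': occ=0, LF[9]=C('g')+0=6+0=6
L[10]='$': occ=0, LF[10]=C('$')+0=0+0=0
L[11]='e': occ=1, LF[11]=C('e')+1=4+1=5
L[12]='b': occ=2, LF[12]=C('b')+2=1+2=3

Answer: 4 12 1 11 8 9 7 10 2 6 0 5 3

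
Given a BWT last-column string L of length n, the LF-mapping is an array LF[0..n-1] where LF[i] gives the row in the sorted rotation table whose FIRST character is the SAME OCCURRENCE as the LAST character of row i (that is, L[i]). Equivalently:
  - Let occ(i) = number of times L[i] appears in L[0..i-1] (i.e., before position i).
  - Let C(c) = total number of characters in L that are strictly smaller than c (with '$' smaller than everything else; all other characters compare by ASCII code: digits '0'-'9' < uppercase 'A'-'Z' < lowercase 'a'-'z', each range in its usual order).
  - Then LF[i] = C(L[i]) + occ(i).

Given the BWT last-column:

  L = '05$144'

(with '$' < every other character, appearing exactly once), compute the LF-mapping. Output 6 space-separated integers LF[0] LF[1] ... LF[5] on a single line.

Answer: 1 5 0 2 3 4

Derivation:
Char counts: '$':1, '0':1, '1':1, '4':2, '5':1
C (first-col start): C('$')=0, C('0')=1, C('1')=2, C('4')=3, C('5')=5
L[0]='0': occ=0, LF[0]=C('0')+0=1+0=1
L[1]='5': occ=0, LF[1]=C('5')+0=5+0=5
L[2]='$': occ=0, LF[2]=C('$')+0=0+0=0
L[3]='1': occ=0, LF[3]=C('1')+0=2+0=2
L[4]='4': occ=0, LF[4]=C('4')+0=3+0=3
L[5]='4': occ=1, LF[5]=C('4')+1=3+1=4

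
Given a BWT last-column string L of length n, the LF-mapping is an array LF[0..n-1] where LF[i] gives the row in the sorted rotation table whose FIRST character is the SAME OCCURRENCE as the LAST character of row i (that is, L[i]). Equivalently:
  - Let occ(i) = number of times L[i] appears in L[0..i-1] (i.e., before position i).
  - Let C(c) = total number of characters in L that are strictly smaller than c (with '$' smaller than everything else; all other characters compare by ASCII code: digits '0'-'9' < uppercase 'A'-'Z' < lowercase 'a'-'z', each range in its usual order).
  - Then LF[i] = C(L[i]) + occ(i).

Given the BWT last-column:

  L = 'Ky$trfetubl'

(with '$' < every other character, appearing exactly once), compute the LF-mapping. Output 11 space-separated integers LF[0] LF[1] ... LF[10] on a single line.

Answer: 1 10 0 7 6 4 3 8 9 2 5

Derivation:
Char counts: '$':1, 'K':1, 'b':1, 'e':1, 'f':1, 'l':1, 'r':1, 't':2, 'u':1, 'y':1
C (first-col start): C('$')=0, C('K')=1, C('b')=2, C('e')=3, C('f')=4, C('l')=5, C('r')=6, C('t')=7, C('u')=9, C('y')=10
L[0]='K': occ=0, LF[0]=C('K')+0=1+0=1
L[1]='y': occ=0, LF[1]=C('y')+0=10+0=10
L[2]='$': occ=0, LF[2]=C('$')+0=0+0=0
L[3]='t': occ=0, LF[3]=C('t')+0=7+0=7
L[4]='r': occ=0, LF[4]=C('r')+0=6+0=6
L[5]='f': occ=0, LF[5]=C('f')+0=4+0=4
L[6]='e': occ=0, LF[6]=C('e')+0=3+0=3
L[7]='t': occ=1, LF[7]=C('t')+1=7+1=8
L[8]='u': occ=0, LF[8]=C('u')+0=9+0=9
L[9]='b': occ=0, LF[9]=C('b')+0=2+0=2
L[10]='l': occ=0, LF[10]=C('l')+0=5+0=5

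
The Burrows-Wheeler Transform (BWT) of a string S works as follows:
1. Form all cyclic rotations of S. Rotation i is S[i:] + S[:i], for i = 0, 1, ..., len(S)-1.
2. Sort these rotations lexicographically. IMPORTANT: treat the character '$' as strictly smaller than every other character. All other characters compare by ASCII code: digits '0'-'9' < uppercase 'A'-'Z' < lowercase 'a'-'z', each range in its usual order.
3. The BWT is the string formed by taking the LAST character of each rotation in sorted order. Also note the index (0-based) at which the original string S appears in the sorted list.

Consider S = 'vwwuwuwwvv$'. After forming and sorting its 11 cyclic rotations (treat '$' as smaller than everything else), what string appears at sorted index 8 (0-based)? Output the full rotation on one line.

All 11 rotations (rotation i = S[i:]+S[:i]):
  rot[0] = vwwuwuwwvv$
  rot[1] = wwuwuwwvv$v
  rot[2] = wuwuwwvv$vw
  rot[3] = uwuwwvv$vww
  rot[4] = wuwwvv$vwwu
  rot[5] = uwwvv$vwwuw
  rot[6] = wwvv$vwwuwu
  rot[7] = wvv$vwwuwuw
  rot[8] = vv$vwwuwuww
  rot[9] = v$vwwuwuwwv
  rot[10] = $vwwuwuwwvv
Sorted (with $ < everything):
  sorted[0] = $vwwuwuwwvv
  sorted[1] = uwuwwvv$vww
  sorted[2] = uwwvv$vwwuw
  sorted[3] = v$vwwuwuwwv
  sorted[4] = vv$vwwuwuww
  sorted[5] = vwwuwuwwvv$
  sorted[6] = wuwuwwvv$vw
  sorted[7] = wuwwvv$vwwu
  sorted[8] = wvv$vwwuwuw
  sorted[9] = wwuwuwwvv$v
  sorted[10] = wwvv$vwwuwu
sorted[8] = wvv$vwwuwuw

Answer: wvv$vwwuwuw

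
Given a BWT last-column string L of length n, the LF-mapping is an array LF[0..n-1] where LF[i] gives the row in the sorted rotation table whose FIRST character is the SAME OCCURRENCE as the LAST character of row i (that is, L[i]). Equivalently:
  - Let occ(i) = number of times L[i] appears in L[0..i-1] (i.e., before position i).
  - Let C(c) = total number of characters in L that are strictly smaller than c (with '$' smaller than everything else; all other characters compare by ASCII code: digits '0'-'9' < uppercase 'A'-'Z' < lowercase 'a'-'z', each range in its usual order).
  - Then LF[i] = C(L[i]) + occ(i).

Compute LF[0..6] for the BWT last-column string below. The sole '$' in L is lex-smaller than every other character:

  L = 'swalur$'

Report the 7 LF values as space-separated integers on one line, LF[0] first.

Answer: 4 6 1 2 5 3 0

Derivation:
Char counts: '$':1, 'a':1, 'l':1, 'r':1, 's':1, 'u':1, 'w':1
C (first-col start): C('$')=0, C('a')=1, C('l')=2, C('r')=3, C('s')=4, C('u')=5, C('w')=6
L[0]='s': occ=0, LF[0]=C('s')+0=4+0=4
L[1]='w': occ=0, LF[1]=C('w')+0=6+0=6
L[2]='a': occ=0, LF[2]=C('a')+0=1+0=1
L[3]='l': occ=0, LF[3]=C('l')+0=2+0=2
L[4]='u': occ=0, LF[4]=C('u')+0=5+0=5
L[5]='r': occ=0, LF[5]=C('r')+0=3+0=3
L[6]='$': occ=0, LF[6]=C('$')+0=0+0=0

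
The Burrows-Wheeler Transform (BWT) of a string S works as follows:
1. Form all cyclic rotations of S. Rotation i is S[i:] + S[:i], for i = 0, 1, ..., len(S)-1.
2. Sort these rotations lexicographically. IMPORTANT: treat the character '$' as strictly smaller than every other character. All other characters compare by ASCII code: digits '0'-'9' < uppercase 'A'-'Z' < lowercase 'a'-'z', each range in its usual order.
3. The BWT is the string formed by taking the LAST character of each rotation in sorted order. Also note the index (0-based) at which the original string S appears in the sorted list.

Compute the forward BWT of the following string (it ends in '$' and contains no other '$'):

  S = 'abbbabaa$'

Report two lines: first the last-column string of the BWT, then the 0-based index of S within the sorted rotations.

All 9 rotations (rotation i = S[i:]+S[:i]):
  rot[0] = abbbabaa$
  rot[1] = bbbabaa$a
  rot[2] = bbabaa$ab
  rot[3] = babaa$abb
  rot[4] = abaa$abbb
  rot[5] = baa$abbba
  rot[6] = aa$abbbab
  rot[7] = a$abbbaba
  rot[8] = $abbbabaa
Sorted (with $ < everything):
  sorted[0] = $abbbabaa  (last char: 'a')
  sorted[1] = a$abbbaba  (last char: 'a')
  sorted[2] = aa$abbbab  (last char: 'b')
  sorted[3] = abaa$abbb  (last char: 'b')
  sorted[4] = abbbabaa$  (last char: '$')
  sorted[5] = baa$abbba  (last char: 'a')
  sorted[6] = babaa$abb  (last char: 'b')
  sorted[7] = bbabaa$ab  (last char: 'b')
  sorted[8] = bbbabaa$a  (last char: 'a')
Last column: aabb$abba
Original string S is at sorted index 4

Answer: aabb$abba
4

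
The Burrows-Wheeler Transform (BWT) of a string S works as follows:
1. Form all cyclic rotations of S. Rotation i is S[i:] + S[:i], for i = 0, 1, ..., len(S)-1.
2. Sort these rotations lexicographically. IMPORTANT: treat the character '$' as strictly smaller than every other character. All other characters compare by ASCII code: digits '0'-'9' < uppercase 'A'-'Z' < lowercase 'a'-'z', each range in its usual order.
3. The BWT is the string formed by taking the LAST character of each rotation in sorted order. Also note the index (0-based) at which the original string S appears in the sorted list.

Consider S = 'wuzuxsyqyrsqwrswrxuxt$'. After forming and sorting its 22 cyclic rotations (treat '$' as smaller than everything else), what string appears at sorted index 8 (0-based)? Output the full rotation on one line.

Answer: syqyrsqwrswrxuxt$wuzux

Derivation:
All 22 rotations (rotation i = S[i:]+S[:i]):
  rot[0] = wuzuxsyqyrsqwrswrxuxt$
  rot[1] = uzuxsyqyrsqwrswrxuxt$w
  rot[2] = zuxsyqyrsqwrswrxuxt$wu
  rot[3] = uxsyqyrsqwrswrxuxt$wuz
  rot[4] = xsyqyrsqwrswrxuxt$wuzu
  rot[5] = syqyrsqwrswrxuxt$wuzux
  rot[6] = yqyrsqwrswrxuxt$wuzuxs
  rot[7] = qyrsqwrswrxuxt$wuzuxsy
  rot[8] = yrsqwrswrxuxt$wuzuxsyq
  rot[9] = rsqwrswrxuxt$wuzuxsyqy
  rot[10] = sqwrswrxuxt$wuzuxsyqyr
  rot[11] = qwrswrxuxt$wuzuxsyqyrs
  rot[12] = wrswrxuxt$wuzuxsyqyrsq
  rot[13] = rswrxuxt$wuzuxsyqyrsqw
  rot[14] = swrxuxt$wuzuxsyqyrsqwr
  rot[15] = wrxuxt$wuzuxsyqyrsqwrs
  rot[16] = rxuxt$wuzuxsyqyrsqwrsw
  rot[17] = xuxt$wuzuxsyqyrsqwrswr
  rot[18] = uxt$wuzuxsyqyrsqwrswrx
  rot[19] = xt$wuzuxsyqyrsqwrswrxu
  rot[20] = t$wuzuxsyqyrsqwrswrxux
  rot[21] = $wuzuxsyqyrsqwrswrxuxt
Sorted (with $ < everything):
  sorted[0] = $wuzuxsyqyrsqwrswrxuxt
  sorted[1] = qwrswrxuxt$wuzuxsyqyrs
  sorted[2] = qyrsqwrswrxuxt$wuzuxsy
  sorted[3] = rsqwrswrxuxt$wuzuxsyqy
  sorted[4] = rswrxuxt$wuzuxsyqyrsqw
  sorted[5] = rxuxt$wuzuxsyqyrsqwrsw
  sorted[6] = sqwrswrxuxt$wuzuxsyqyr
  sorted[7] = swrxuxt$wuzuxsyqyrsqwr
  sorted[8] = syqyrsqwrswrxuxt$wuzux
  sorted[9] = t$wuzuxsyqyrsqwrswrxux
  sorted[10] = uxsyqyrsqwrswrxuxt$wuz
  sorted[11] = uxt$wuzuxsyqyrsqwrswrx
  sorted[12] = uzuxsyqyrsqwrswrxuxt$w
  sorted[13] = wrswrxuxt$wuzuxsyqyrsq
  sorted[14] = wrxuxt$wuzuxsyqyrsqwrs
  sorted[15] = wuzuxsyqyrsqwrswrxuxt$
  sorted[16] = xsyqyrsqwrswrxuxt$wuzu
  sorted[17] = xt$wuzuxsyqyrsqwrswrxu
  sorted[18] = xuxt$wuzuxsyqyrsqwrswr
  sorted[19] = yqyrsqwrswrxuxt$wuzuxs
  sorted[20] = yrsqwrswrxuxt$wuzuxsyq
  sorted[21] = zuxsyqyrsqwrswrxuxt$wu
sorted[8] = syqyrsqwrswrxuxt$wuzux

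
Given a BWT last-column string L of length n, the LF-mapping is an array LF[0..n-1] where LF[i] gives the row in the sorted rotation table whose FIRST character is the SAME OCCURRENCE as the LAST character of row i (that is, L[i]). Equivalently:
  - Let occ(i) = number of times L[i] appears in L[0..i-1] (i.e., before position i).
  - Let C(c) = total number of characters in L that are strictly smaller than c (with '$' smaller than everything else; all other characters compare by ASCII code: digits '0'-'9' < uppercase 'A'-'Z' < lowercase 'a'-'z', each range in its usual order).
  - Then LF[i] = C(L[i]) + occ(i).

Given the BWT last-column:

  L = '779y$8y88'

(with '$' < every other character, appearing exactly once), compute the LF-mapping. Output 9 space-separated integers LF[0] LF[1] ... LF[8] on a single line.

Answer: 1 2 6 7 0 3 8 4 5

Derivation:
Char counts: '$':1, '7':2, '8':3, '9':1, 'y':2
C (first-col start): C('$')=0, C('7')=1, C('8')=3, C('9')=6, C('y')=7
L[0]='7': occ=0, LF[0]=C('7')+0=1+0=1
L[1]='7': occ=1, LF[1]=C('7')+1=1+1=2
L[2]='9': occ=0, LF[2]=C('9')+0=6+0=6
L[3]='y': occ=0, LF[3]=C('y')+0=7+0=7
L[4]='$': occ=0, LF[4]=C('$')+0=0+0=0
L[5]='8': occ=0, LF[5]=C('8')+0=3+0=3
L[6]='y': occ=1, LF[6]=C('y')+1=7+1=8
L[7]='8': occ=1, LF[7]=C('8')+1=3+1=4
L[8]='8': occ=2, LF[8]=C('8')+2=3+2=5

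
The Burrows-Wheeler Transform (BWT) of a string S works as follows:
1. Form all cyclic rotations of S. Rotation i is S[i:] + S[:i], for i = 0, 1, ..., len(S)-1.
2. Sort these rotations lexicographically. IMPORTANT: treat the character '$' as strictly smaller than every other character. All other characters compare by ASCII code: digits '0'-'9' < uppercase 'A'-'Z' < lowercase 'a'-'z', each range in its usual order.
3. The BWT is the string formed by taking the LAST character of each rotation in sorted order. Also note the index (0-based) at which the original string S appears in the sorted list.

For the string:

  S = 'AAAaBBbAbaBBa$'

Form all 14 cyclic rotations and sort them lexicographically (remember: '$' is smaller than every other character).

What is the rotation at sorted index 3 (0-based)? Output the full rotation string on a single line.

Answer: AaBBbAbaBBa$AA

Derivation:
All 14 rotations (rotation i = S[i:]+S[:i]):
  rot[0] = AAAaBBbAbaBBa$
  rot[1] = AAaBBbAbaBBa$A
  rot[2] = AaBBbAbaBBa$AA
  rot[3] = aBBbAbaBBa$AAA
  rot[4] = BBbAbaBBa$AAAa
  rot[5] = BbAbaBBa$AAAaB
  rot[6] = bAbaBBa$AAAaBB
  rot[7] = AbaBBa$AAAaBBb
  rot[8] = baBBa$AAAaBBbA
  rot[9] = aBBa$AAAaBBbAb
  rot[10] = BBa$AAAaBBbAba
  rot[11] = Ba$AAAaBBbAbaB
  rot[12] = a$AAAaBBbAbaBB
  rot[13] = $AAAaBBbAbaBBa
Sorted (with $ < everything):
  sorted[0] = $AAAaBBbAbaBBa
  sorted[1] = AAAaBBbAbaBBa$
  sorted[2] = AAaBBbAbaBBa$A
  sorted[3] = AaBBbAbaBBa$AA
  sorted[4] = AbaBBa$AAAaBBb
  sorted[5] = BBa$AAAaBBbAba
  sorted[6] = BBbAbaBBa$AAAa
  sorted[7] = Ba$AAAaBBbAbaB
  sorted[8] = BbAbaBBa$AAAaB
  sorted[9] = a$AAAaBBbAbaBB
  sorted[10] = aBBa$AAAaBBbAb
  sorted[11] = aBBbAbaBBa$AAA
  sorted[12] = bAbaBBa$AAAaBB
  sorted[13] = baBBa$AAAaBBbA
sorted[3] = AaBBbAbaBBa$AA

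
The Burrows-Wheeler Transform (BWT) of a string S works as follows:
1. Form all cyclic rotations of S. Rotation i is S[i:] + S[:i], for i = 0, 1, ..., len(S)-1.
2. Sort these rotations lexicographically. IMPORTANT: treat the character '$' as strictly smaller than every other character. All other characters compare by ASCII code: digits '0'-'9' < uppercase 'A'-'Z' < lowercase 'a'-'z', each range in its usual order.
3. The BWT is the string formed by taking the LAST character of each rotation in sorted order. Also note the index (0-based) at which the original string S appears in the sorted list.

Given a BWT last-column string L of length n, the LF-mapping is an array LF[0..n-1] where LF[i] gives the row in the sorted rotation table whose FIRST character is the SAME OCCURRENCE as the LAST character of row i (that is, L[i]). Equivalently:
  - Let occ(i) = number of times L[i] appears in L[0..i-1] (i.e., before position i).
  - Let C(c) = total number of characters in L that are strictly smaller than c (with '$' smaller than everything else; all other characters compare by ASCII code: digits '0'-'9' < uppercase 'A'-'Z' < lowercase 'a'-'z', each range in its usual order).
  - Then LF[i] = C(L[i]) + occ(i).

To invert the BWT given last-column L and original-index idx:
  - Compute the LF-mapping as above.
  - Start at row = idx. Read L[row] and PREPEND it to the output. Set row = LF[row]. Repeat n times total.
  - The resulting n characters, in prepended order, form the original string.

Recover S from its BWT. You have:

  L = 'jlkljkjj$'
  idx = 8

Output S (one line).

Answer: ljkkjjlj$

Derivation:
LF mapping: 1 7 5 8 2 6 3 4 0
Walk LF starting at row 8, prepending L[row]:
  step 1: row=8, L[8]='$', prepend. Next row=LF[8]=0
  step 2: row=0, L[0]='j', prepend. Next row=LF[0]=1
  step 3: row=1, L[1]='l', prepend. Next row=LF[1]=7
  step 4: row=7, L[7]='j', prepend. Next row=LF[7]=4
  step 5: row=4, L[4]='j', prepend. Next row=LF[4]=2
  step 6: row=2, L[2]='k', prepend. Next row=LF[2]=5
  step 7: row=5, L[5]='k', prepend. Next row=LF[5]=6
  step 8: row=6, L[6]='j', prepend. Next row=LF[6]=3
  step 9: row=3, L[3]='l', prepend. Next row=LF[3]=8
Reversed output: ljkkjjlj$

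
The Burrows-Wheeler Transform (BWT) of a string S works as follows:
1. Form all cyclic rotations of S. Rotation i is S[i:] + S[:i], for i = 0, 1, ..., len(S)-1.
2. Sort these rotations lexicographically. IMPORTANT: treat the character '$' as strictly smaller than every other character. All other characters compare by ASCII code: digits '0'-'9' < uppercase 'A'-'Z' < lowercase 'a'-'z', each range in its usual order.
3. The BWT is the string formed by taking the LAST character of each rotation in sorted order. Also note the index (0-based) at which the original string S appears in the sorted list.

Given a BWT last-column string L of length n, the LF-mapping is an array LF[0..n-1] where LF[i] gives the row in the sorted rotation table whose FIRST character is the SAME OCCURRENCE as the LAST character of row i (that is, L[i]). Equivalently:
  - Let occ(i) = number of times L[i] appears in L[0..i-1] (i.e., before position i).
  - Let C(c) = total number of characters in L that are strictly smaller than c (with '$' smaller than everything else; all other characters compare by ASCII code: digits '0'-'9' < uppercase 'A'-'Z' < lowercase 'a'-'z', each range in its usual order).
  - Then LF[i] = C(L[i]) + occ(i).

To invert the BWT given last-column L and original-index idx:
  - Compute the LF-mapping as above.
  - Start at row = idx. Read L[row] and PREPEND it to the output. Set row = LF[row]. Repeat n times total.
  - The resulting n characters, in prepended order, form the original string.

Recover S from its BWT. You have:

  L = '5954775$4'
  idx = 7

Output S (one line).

LF mapping: 3 8 4 1 6 7 5 0 2
Walk LF starting at row 7, prepending L[row]:
  step 1: row=7, L[7]='$', prepend. Next row=LF[7]=0
  step 2: row=0, L[0]='5', prepend. Next row=LF[0]=3
  step 3: row=3, L[3]='4', prepend. Next row=LF[3]=1
  step 4: row=1, L[1]='9', prepend. Next row=LF[1]=8
  step 5: row=8, L[8]='4', prepend. Next row=LF[8]=2
  step 6: row=2, L[2]='5', prepend. Next row=LF[2]=4
  step 7: row=4, L[4]='7', prepend. Next row=LF[4]=6
  step 8: row=6, L[6]='5', prepend. Next row=LF[6]=5
  step 9: row=5, L[5]='7', prepend. Next row=LF[5]=7
Reversed output: 75754945$

Answer: 75754945$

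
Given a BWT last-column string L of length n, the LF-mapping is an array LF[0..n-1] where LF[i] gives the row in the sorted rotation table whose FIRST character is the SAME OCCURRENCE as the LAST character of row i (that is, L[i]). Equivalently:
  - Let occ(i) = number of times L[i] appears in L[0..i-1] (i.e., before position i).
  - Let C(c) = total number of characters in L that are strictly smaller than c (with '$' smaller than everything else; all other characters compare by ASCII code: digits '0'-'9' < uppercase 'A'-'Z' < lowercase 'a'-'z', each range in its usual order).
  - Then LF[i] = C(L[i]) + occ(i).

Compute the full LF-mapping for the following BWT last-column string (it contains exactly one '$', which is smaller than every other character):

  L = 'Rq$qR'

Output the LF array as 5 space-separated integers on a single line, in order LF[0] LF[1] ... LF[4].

Char counts: '$':1, 'R':2, 'q':2
C (first-col start): C('$')=0, C('R')=1, C('q')=3
L[0]='R': occ=0, LF[0]=C('R')+0=1+0=1
L[1]='q': occ=0, LF[1]=C('q')+0=3+0=3
L[2]='$': occ=0, LF[2]=C('$')+0=0+0=0
L[3]='q': occ=1, LF[3]=C('q')+1=3+1=4
L[4]='R': occ=1, LF[4]=C('R')+1=1+1=2

Answer: 1 3 0 4 2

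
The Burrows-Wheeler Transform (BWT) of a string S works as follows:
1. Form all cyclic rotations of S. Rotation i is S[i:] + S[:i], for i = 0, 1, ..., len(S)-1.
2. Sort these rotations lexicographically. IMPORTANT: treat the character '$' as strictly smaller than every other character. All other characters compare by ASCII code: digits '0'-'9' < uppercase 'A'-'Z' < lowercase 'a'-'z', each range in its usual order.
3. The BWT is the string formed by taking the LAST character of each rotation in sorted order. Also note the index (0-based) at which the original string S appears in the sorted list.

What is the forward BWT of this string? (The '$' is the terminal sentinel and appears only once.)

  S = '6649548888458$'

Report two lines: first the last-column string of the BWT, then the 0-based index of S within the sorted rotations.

Answer: 8856946$588844
7

Derivation:
All 14 rotations (rotation i = S[i:]+S[:i]):
  rot[0] = 6649548888458$
  rot[1] = 649548888458$6
  rot[2] = 49548888458$66
  rot[3] = 9548888458$664
  rot[4] = 548888458$6649
  rot[5] = 48888458$66495
  rot[6] = 8888458$664954
  rot[7] = 888458$6649548
  rot[8] = 88458$66495488
  rot[9] = 8458$664954888
  rot[10] = 458$6649548888
  rot[11] = 58$66495488884
  rot[12] = 8$664954888845
  rot[13] = $6649548888458
Sorted (with $ < everything):
  sorted[0] = $6649548888458  (last char: '8')
  sorted[1] = 458$6649548888  (last char: '8')
  sorted[2] = 48888458$66495  (last char: '5')
  sorted[3] = 49548888458$66  (last char: '6')
  sorted[4] = 548888458$6649  (last char: '9')
  sorted[5] = 58$66495488884  (last char: '4')
  sorted[6] = 649548888458$6  (last char: '6')
  sorted[7] = 6649548888458$  (last char: '$')
  sorted[8] = 8$664954888845  (last char: '5')
  sorted[9] = 8458$664954888  (last char: '8')
  sorted[10] = 88458$66495488  (last char: '8')
  sorted[11] = 888458$6649548  (last char: '8')
  sorted[12] = 8888458$664954  (last char: '4')
  sorted[13] = 9548888458$664  (last char: '4')
Last column: 8856946$588844
Original string S is at sorted index 7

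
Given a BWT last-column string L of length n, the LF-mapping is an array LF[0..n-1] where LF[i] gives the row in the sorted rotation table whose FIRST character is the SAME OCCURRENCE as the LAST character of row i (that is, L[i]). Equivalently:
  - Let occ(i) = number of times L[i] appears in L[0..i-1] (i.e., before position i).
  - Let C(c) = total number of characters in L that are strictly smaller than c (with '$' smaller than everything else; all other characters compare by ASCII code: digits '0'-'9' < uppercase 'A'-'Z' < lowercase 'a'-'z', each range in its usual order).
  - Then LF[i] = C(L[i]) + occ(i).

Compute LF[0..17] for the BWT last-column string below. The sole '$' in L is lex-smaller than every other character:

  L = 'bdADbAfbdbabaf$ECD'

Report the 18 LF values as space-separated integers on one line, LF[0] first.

Char counts: '$':1, 'A':2, 'C':1, 'D':2, 'E':1, 'a':2, 'b':5, 'd':2, 'f':2
C (first-col start): C('$')=0, C('A')=1, C('C')=3, C('D')=4, C('E')=6, C('a')=7, C('b')=9, C('d')=14, C('f')=16
L[0]='b': occ=0, LF[0]=C('b')+0=9+0=9
L[1]='d': occ=0, LF[1]=C('d')+0=14+0=14
L[2]='A': occ=0, LF[2]=C('A')+0=1+0=1
L[3]='D': occ=0, LF[3]=C('D')+0=4+0=4
L[4]='b': occ=1, LF[4]=C('b')+1=9+1=10
L[5]='A': occ=1, LF[5]=C('A')+1=1+1=2
L[6]='f': occ=0, LF[6]=C('f')+0=16+0=16
L[7]='b': occ=2, LF[7]=C('b')+2=9+2=11
L[8]='d': occ=1, LF[8]=C('d')+1=14+1=15
L[9]='b': occ=3, LF[9]=C('b')+3=9+3=12
L[10]='a': occ=0, LF[10]=C('a')+0=7+0=7
L[11]='b': occ=4, LF[11]=C('b')+4=9+4=13
L[12]='a': occ=1, LF[12]=C('a')+1=7+1=8
L[13]='f': occ=1, LF[13]=C('f')+1=16+1=17
L[14]='$': occ=0, LF[14]=C('$')+0=0+0=0
L[15]='E': occ=0, LF[15]=C('E')+0=6+0=6
L[16]='C': occ=0, LF[16]=C('C')+0=3+0=3
L[17]='D': occ=1, LF[17]=C('D')+1=4+1=5

Answer: 9 14 1 4 10 2 16 11 15 12 7 13 8 17 0 6 3 5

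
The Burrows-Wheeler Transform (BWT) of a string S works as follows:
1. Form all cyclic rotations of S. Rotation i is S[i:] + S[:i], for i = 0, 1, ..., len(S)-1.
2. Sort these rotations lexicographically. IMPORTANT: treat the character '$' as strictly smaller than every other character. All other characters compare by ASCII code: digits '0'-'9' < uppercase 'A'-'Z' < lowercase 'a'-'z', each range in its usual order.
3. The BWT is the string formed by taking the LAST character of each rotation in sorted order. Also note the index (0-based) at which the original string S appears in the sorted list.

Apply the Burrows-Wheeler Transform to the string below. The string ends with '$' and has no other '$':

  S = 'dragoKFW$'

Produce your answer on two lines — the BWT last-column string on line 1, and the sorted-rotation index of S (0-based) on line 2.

Answer: WKoFr$agd
5

Derivation:
All 9 rotations (rotation i = S[i:]+S[:i]):
  rot[0] = dragoKFW$
  rot[1] = ragoKFW$d
  rot[2] = agoKFW$dr
  rot[3] = goKFW$dra
  rot[4] = oKFW$drag
  rot[5] = KFW$drago
  rot[6] = FW$dragoK
  rot[7] = W$dragoKF
  rot[8] = $dragoKFW
Sorted (with $ < everything):
  sorted[0] = $dragoKFW  (last char: 'W')
  sorted[1] = FW$dragoK  (last char: 'K')
  sorted[2] = KFW$drago  (last char: 'o')
  sorted[3] = W$dragoKF  (last char: 'F')
  sorted[4] = agoKFW$dr  (last char: 'r')
  sorted[5] = dragoKFW$  (last char: '$')
  sorted[6] = goKFW$dra  (last char: 'a')
  sorted[7] = oKFW$drag  (last char: 'g')
  sorted[8] = ragoKFW$d  (last char: 'd')
Last column: WKoFr$agd
Original string S is at sorted index 5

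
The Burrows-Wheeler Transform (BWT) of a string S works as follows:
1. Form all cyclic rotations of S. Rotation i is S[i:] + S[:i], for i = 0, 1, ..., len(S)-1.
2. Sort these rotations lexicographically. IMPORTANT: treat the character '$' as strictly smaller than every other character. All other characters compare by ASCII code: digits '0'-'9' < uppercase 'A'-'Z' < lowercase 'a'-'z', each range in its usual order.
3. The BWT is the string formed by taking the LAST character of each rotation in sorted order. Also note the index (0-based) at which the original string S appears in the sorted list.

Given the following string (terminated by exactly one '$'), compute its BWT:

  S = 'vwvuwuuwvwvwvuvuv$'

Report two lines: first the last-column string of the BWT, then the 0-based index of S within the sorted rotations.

All 18 rotations (rotation i = S[i:]+S[:i]):
  rot[0] = vwvuwuuwvwvwvuvuv$
  rot[1] = wvuwuuwvwvwvuvuv$v
  rot[2] = vuwuuwvwvwvuvuv$vw
  rot[3] = uwuuwvwvwvuvuv$vwv
  rot[4] = wuuwvwvwvuvuv$vwvu
  rot[5] = uuwvwvwvuvuv$vwvuw
  rot[6] = uwvwvwvuvuv$vwvuwu
  rot[7] = wvwvwvuvuv$vwvuwuu
  rot[8] = vwvwvuvuv$vwvuwuuw
  rot[9] = wvwvuvuv$vwvuwuuwv
  rot[10] = vwvuvuv$vwvuwuuwvw
  rot[11] = wvuvuv$vwvuwuuwvwv
  rot[12] = vuvuv$vwvuwuuwvwvw
  rot[13] = uvuv$vwvuwuuwvwvwv
  rot[14] = vuv$vwvuwuuwvwvwvu
  rot[15] = uv$vwvuwuuwvwvwvuv
  rot[16] = v$vwvuwuuwvwvwvuvu
  rot[17] = $vwvuwuuwvwvwvuvuv
Sorted (with $ < everything):
  sorted[0] = $vwvuwuuwvwvwvuvuv  (last char: 'v')
  sorted[1] = uuwvwvwvuvuv$vwvuw  (last char: 'w')
  sorted[2] = uv$vwvuwuuwvwvwvuv  (last char: 'v')
  sorted[3] = uvuv$vwvuwuuwvwvwv  (last char: 'v')
  sorted[4] = uwuuwvwvwvuvuv$vwv  (last char: 'v')
  sorted[5] = uwvwvwvuvuv$vwvuwu  (last char: 'u')
  sorted[6] = v$vwvuwuuwvwvwvuvu  (last char: 'u')
  sorted[7] = vuv$vwvuwuuwvwvwvu  (last char: 'u')
  sorted[8] = vuvuv$vwvuwuuwvwvw  (last char: 'w')
  sorted[9] = vuwuuwvwvwvuvuv$vw  (last char: 'w')
  sorted[10] = vwvuvuv$vwvuwuuwvw  (last char: 'w')
  sorted[11] = vwvuwuuwvwvwvuvuv$  (last char: '$')
  sorted[12] = vwvwvuvuv$vwvuwuuw  (last char: 'w')
  sorted[13] = wuuwvwvwvuvuv$vwvu  (last char: 'u')
  sorted[14] = wvuvuv$vwvuwuuwvwv  (last char: 'v')
  sorted[15] = wvuwuuwvwvwvuvuv$v  (last char: 'v')
  sorted[16] = wvwvuvuv$vwvuwuuwv  (last char: 'v')
  sorted[17] = wvwvwvuvuv$vwvuwuu  (last char: 'u')
Last column: vwvvvuuuwww$wuvvvu
Original string S is at sorted index 11

Answer: vwvvvuuuwww$wuvvvu
11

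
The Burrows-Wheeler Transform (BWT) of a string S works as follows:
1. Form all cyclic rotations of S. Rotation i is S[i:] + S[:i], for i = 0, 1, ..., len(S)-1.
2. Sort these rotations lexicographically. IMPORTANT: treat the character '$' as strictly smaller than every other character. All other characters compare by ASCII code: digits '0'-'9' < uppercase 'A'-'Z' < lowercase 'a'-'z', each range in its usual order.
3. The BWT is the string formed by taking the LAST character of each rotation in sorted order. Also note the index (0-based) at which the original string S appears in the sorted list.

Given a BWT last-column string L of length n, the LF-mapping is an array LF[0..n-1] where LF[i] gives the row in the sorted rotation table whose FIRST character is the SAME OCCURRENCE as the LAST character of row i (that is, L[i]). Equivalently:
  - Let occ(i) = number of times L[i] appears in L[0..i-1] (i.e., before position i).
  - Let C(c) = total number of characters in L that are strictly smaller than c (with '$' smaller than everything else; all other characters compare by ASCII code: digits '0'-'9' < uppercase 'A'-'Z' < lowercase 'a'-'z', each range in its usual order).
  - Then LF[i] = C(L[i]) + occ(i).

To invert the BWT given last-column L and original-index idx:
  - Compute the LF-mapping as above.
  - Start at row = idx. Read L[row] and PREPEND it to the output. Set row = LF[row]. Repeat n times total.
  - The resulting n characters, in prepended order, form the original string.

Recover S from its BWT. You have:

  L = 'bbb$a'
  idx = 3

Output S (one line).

Answer: babb$

Derivation:
LF mapping: 2 3 4 0 1
Walk LF starting at row 3, prepending L[row]:
  step 1: row=3, L[3]='$', prepend. Next row=LF[3]=0
  step 2: row=0, L[0]='b', prepend. Next row=LF[0]=2
  step 3: row=2, L[2]='b', prepend. Next row=LF[2]=4
  step 4: row=4, L[4]='a', prepend. Next row=LF[4]=1
  step 5: row=1, L[1]='b', prepend. Next row=LF[1]=3
Reversed output: babb$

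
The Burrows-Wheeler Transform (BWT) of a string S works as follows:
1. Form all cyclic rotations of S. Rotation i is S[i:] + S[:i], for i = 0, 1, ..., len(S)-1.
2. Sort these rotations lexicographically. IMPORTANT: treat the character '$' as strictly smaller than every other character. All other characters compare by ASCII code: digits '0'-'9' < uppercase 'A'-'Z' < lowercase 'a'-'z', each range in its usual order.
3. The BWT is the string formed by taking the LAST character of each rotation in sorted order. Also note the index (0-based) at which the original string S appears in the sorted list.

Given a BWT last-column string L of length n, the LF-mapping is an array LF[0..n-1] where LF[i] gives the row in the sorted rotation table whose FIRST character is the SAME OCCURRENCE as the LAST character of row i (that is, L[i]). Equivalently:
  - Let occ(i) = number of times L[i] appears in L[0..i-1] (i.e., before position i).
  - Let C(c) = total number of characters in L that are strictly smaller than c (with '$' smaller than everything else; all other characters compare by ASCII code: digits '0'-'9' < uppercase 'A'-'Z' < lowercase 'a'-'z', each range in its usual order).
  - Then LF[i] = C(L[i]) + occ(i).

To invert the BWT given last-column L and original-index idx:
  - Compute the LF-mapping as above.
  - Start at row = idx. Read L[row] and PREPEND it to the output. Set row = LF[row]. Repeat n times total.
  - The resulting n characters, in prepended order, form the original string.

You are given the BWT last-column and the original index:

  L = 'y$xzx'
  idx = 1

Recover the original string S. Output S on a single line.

LF mapping: 3 0 1 4 2
Walk LF starting at row 1, prepending L[row]:
  step 1: row=1, L[1]='$', prepend. Next row=LF[1]=0
  step 2: row=0, L[0]='y', prepend. Next row=LF[0]=3
  step 3: row=3, L[3]='z', prepend. Next row=LF[3]=4
  step 4: row=4, L[4]='x', prepend. Next row=LF[4]=2
  step 5: row=2, L[2]='x', prepend. Next row=LF[2]=1
Reversed output: xxzy$

Answer: xxzy$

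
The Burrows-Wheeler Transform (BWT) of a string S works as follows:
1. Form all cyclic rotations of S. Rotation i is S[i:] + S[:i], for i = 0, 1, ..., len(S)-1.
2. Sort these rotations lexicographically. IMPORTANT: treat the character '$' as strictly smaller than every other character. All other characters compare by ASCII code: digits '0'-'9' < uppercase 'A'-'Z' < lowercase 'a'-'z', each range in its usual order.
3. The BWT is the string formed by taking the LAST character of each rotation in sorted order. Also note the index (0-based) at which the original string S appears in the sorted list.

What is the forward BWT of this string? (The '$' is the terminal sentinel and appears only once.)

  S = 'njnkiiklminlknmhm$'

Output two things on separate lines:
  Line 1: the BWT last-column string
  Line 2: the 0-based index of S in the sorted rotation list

All 18 rotations (rotation i = S[i:]+S[:i]):
  rot[0] = njnkiiklminlknmhm$
  rot[1] = jnkiiklminlknmhm$n
  rot[2] = nkiiklminlknmhm$nj
  rot[3] = kiiklminlknmhm$njn
  rot[4] = iiklminlknmhm$njnk
  rot[5] = iklminlknmhm$njnki
  rot[6] = klminlknmhm$njnkii
  rot[7] = lminlknmhm$njnkiik
  rot[8] = minlknmhm$njnkiikl
  rot[9] = inlknmhm$njnkiiklm
  rot[10] = nlknmhm$njnkiiklmi
  rot[11] = lknmhm$njnkiiklmin
  rot[12] = knmhm$njnkiiklminl
  rot[13] = nmhm$njnkiiklminlk
  rot[14] = mhm$njnkiiklminlkn
  rot[15] = hm$njnkiiklminlknm
  rot[16] = m$njnkiiklminlknmh
  rot[17] = $njnkiiklminlknmhm
Sorted (with $ < everything):
  sorted[0] = $njnkiiklminlknmhm  (last char: 'm')
  sorted[1] = hm$njnkiiklminlknm  (last char: 'm')
  sorted[2] = iiklminlknmhm$njnk  (last char: 'k')
  sorted[3] = iklminlknmhm$njnki  (last char: 'i')
  sorted[4] = inlknmhm$njnkiiklm  (last char: 'm')
  sorted[5] = jnkiiklminlknmhm$n  (last char: 'n')
  sorted[6] = kiiklminlknmhm$njn  (last char: 'n')
  sorted[7] = klminlknmhm$njnkii  (last char: 'i')
  sorted[8] = knmhm$njnkiiklminl  (last char: 'l')
  sorted[9] = lknmhm$njnkiiklmin  (last char: 'n')
  sorted[10] = lminlknmhm$njnkiik  (last char: 'k')
  sorted[11] = m$njnkiiklminlknmh  (last char: 'h')
  sorted[12] = mhm$njnkiiklminlkn  (last char: 'n')
  sorted[13] = minlknmhm$njnkiikl  (last char: 'l')
  sorted[14] = njnkiiklminlknmhm$  (last char: '$')
  sorted[15] = nkiiklminlknmhm$nj  (last char: 'j')
  sorted[16] = nlknmhm$njnkiiklmi  (last char: 'i')
  sorted[17] = nmhm$njnkiiklminlk  (last char: 'k')
Last column: mmkimnnilnkhnl$jik
Original string S is at sorted index 14

Answer: mmkimnnilnkhnl$jik
14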